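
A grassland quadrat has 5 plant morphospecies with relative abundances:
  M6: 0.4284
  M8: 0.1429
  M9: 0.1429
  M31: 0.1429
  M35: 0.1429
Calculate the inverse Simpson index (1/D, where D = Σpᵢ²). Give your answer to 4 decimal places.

3.7706

D = 0.4284² + 0.1429² + 0.1429² + 0.1429² + 0.1429² = 0.18352656 + 0.02042041 + 0.02042041 + 0.02042041 + 0.02042041 = 0.26520820 (working shown to 8 dp, full precision carried).
So 1/D = 3.770622, i.e. 3.7706 to 4 decimal places.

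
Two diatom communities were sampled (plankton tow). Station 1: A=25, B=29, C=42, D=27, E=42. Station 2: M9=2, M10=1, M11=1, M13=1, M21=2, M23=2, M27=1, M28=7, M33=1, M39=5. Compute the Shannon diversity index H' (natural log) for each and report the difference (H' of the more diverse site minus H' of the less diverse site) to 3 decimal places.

Station 1: N=165, proportions 0.151515, 0.175758, 0.254545, 0.163636, 0.254545, giving H' = 1.584277 (working shown to 6 dp, full precision carried).
Station 2: N=23, proportions 0.086957, 0.043478, 0.043478, 0.043478, 0.086957, 0.086957, 0.043478, 0.304348, 0.043478, 0.217391, giving H' = 2.012562.
Difference = |1.584277 − 2.012562| = 0.428285, i.e. 0.428 to 3 decimal places.

0.428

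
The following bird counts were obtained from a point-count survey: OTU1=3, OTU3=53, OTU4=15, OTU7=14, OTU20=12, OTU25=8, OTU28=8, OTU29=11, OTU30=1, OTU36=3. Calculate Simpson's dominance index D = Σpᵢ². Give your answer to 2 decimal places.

Total N = 3+53+15+14+12+8+8+11+1+3 = 128, so the proportions are 0.0234, 0.4141, 0.1172, 0.1094, 0.0938, 0.0625, 0.0625, 0.0859, 0.0078, 0.0234 (working shown to 4 dp, full precision carried).
D = 0.0234² + 0.4141² + 0.1172² + 0.1094² + 0.0938² + 0.0625² + 0.0625² + 0.0859² + 0.0078² + 0.0234² = 0.0005 + 0.1714 + 0.0137 + 0.0120 + 0.0088 + 0.0039 + 0.0039 + 0.0074 + 0.0001 + 0.0005 = 0.2223.
To 2 decimal places, D = 0.22.

0.22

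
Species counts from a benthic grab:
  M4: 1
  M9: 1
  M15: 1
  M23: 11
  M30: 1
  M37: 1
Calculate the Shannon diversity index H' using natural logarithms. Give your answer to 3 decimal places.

Total N = 1+1+1+11+1+1 = 16, so the proportions are 0.0625, 0.0625, 0.0625, 0.6875, 0.0625, 0.0625 (working shown to 5 dp, full precision carried).
Each pᵢ ln pᵢ term: 0.0625×(-2.77259)=-0.17329, 0.0625×(-2.77259)=-0.17329, 0.0625×(-2.77259)=-0.17329, 0.6875×(-0.37469)=-0.25760, 0.0625×(-2.77259)=-0.17329, 0.0625×(-2.77259)=-0.17329.
Sum = -1.12404, so H' = 1.124.

1.124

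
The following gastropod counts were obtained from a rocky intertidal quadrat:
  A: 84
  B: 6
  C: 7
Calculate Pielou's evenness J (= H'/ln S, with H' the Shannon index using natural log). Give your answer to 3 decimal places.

0.443

Total N = 84+6+7 = 97, so the proportions are 0.86598, 0.06186, 0.07216 (working shown to 5 dp, full precision carried).
H' = −Σ pᵢ ln pᵢ = −((-0.12461) + (-0.17214) + (-0.18971)) = 0.48646.
With S = 3 species, ln S = 1.09861, so J = 0.48646/1.09861 = 0.44279, i.e. 0.443 to 3 decimal places.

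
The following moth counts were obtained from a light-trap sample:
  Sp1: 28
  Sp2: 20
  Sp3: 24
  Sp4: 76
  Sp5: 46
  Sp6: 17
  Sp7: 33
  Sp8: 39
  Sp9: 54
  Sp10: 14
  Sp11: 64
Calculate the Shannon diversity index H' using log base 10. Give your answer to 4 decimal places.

Total N = 28+20+24+76+46+17+33+39+54+14+64 = 415, so the proportions are 0.06747, 0.048193, 0.057831, 0.183133, 0.110843, 0.040964, 0.079518, 0.093976, 0.13012, 0.033735, 0.154217 (working shown to 6 dp, full precision carried).
Each pᵢ log₁₀ pᵢ term: 0.06747×(-1.170890)=-0.079000, 0.048193×(-1.317018)=-0.063471, 0.057831×(-1.237837)=-0.071586, 0.183133×(-0.737235)=-0.135012, 0.110843×(-0.955290)=-0.105888, 0.040964×(-1.387599)=-0.056841, 0.079518×(-1.099534)=-0.087433, 0.093976×(-1.026983)=-0.096512, 0.13012×(-0.885654)=-0.115242, 0.033735×(-1.471920)=-0.049655, 0.154217×(-0.811868)=-0.125204.
Sum = -0.985842, so H' = 0.9858.

0.9858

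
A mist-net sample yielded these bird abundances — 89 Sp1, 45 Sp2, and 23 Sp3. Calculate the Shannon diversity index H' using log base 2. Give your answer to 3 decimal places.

1.387

Total N = 89+45+23 = 157, so the proportions are 0.56688, 0.28662, 0.1465 (working shown to 5 dp, full precision carried).
Each pᵢ log₂ pᵢ term: 0.56688×(-0.81889)=-0.46421, 0.28662×(-1.80277)=-0.51672, 0.1465×(-2.77106)=-0.40595.
Sum = -1.38688, so H' = 1.387.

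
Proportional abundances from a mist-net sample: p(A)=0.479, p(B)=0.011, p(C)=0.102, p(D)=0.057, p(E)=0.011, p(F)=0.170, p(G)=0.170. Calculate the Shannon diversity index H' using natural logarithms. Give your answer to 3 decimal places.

1.450

Each pᵢ ln pᵢ term (working shown to 5 dp, full precision carried): 0.479×(-0.73605)=-0.35257, 0.011×(-4.50986)=-0.04961, 0.102×(-2.28278)=-0.23284, 0.057×(-2.86470)=-0.16329, 0.011×(-4.50986)=-0.04961, 0.17×(-1.77196)=-0.30123, 0.17×(-1.77196)=-0.30123.
Sum = -1.45038, so H' = 1.450.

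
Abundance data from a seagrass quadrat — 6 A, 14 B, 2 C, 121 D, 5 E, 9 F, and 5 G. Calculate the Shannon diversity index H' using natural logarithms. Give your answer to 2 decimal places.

Total N = 6+14+2+121+5+9+5 = 162, so the proportions are 0.037, 0.0864, 0.0123, 0.7469, 0.0309, 0.0556, 0.0309 (working shown to 4 dp, full precision carried).
Each pᵢ ln pᵢ term: 0.037×(-3.2958)=-0.1221, 0.0864×(-2.4485)=-0.2116, 0.0123×(-4.3944)=-0.0543, 0.7469×(-0.2918)=-0.2180, 0.0309×(-3.4782)=-0.1074, 0.0556×(-2.8904)=-0.1606, 0.0309×(-3.4782)=-0.1074.
Sum = -0.9812, so H' = 0.98.

0.98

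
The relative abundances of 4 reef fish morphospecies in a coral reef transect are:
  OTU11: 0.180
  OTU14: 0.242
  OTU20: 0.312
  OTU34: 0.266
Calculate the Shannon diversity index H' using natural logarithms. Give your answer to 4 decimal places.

1.3677

Each pᵢ ln pᵢ term (working shown to 6 dp, full precision carried): 0.18×(-1.714798)=-0.308664, 0.242×(-1.418818)=-0.343354, 0.312×(-1.164752)=-0.363403, 0.266×(-1.324259)=-0.352253.
Sum = -1.367673, so H' = 1.3677.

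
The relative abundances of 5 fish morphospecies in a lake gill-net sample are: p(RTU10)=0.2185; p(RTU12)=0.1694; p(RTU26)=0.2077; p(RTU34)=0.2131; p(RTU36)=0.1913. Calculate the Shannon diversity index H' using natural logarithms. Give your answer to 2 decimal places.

Each pᵢ ln pᵢ term (working shown to 4 dp, full precision carried): 0.2185×(-1.5210)=-0.3323, 0.1694×(-1.7755)=-0.3008, 0.2077×(-1.5717)=-0.3264, 0.2131×(-1.5460)=-0.3295, 0.1913×(-1.6539)=-0.3164.
Sum = -1.6054, so H' = 1.61.

1.61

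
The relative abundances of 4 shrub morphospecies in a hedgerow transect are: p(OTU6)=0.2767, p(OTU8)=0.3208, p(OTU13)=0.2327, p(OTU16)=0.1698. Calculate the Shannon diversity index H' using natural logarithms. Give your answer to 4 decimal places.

Each pᵢ ln pᵢ term (working shown to 6 dp, full precision carried): 0.2767×(-1.284821)=-0.355510, 0.3208×(-1.136937)=-0.364730, 0.2327×(-1.458005)=-0.339278, 0.1698×(-1.773134)=-0.301078.
Sum = -1.360596, so H' = 1.3606.

1.3606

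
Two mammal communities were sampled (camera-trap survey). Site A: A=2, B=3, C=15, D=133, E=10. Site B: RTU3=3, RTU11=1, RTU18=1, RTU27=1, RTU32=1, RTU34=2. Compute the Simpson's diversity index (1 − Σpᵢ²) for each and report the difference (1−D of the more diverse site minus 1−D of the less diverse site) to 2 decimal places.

0.47

Site A: N=163, proportions 0.0123, 0.0184, 0.092, 0.816, 0.0613, giving 1−D = 0.3215 (working shown to 4 dp, full precision carried).
Site B: N=9, proportions 0.3333, 0.1111, 0.1111, 0.1111, 0.1111, 0.2222, giving 1−D = 0.7901.
Difference = |0.3215 − 0.7901| = 0.4686, i.e. 0.47 to 2 decimal places.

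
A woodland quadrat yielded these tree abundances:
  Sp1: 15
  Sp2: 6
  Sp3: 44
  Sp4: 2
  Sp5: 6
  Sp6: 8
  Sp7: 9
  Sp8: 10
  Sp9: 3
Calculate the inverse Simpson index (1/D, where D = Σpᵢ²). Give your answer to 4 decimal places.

4.2589

Total N = 15+6+44+2+6+8+9+10+3 = 103, so the proportions are 0.14563107, 0.05825243, 0.42718447, 0.01941748, 0.05825243, 0.0776699, 0.08737864, 0.09708738, 0.02912621 (working shown to 8 dp, full precision carried).
D = 0.14563107² + 0.05825243² + 0.42718447² + 0.01941748² + 0.05825243² + 0.0776699² + 0.08737864² + 0.09708738² + 0.02912621² = 0.02120841 + 0.00339335 + 0.18248657 + 0.00037704 + 0.00339335 + 0.00603261 + 0.00763503 + 0.00942596 + 0.00084834 = 0.23480064.
So 1/D = 4.258932, i.e. 4.2589 to 4 decimal places.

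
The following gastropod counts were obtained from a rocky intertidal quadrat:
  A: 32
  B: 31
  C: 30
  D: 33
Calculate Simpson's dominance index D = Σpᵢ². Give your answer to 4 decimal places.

0.2503

Total N = 32+31+30+33 = 126, so the proportions are 0.253968, 0.246032, 0.238095, 0.261905 (working shown to 6 dp, full precision carried).
D = 0.253968² + 0.246032² + 0.238095² + 0.261905² = 0.064500 + 0.060532 + 0.056689 + 0.068594 = 0.250315.
To 4 decimal places, D = 0.2503.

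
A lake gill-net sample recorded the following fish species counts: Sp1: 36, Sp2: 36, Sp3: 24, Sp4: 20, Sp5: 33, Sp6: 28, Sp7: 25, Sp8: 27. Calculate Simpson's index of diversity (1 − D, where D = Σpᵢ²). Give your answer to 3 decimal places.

0.870

Total N = 36+36+24+20+33+28+25+27 = 229, so the proportions are 0.15721, 0.15721, 0.1048, 0.08734, 0.1441, 0.12227, 0.10917, 0.1179 (working shown to 5 dp, full precision carried).
D = 0.15721² + 0.15721² + 0.1048² + 0.08734² + 0.1441² + 0.12227² + 0.10917² + 0.1179² = 0.02471 + 0.02471 + 0.01098 + 0.00763 + 0.02077 + 0.01495 + 0.01192 + 0.01390 = 0.12957.
So 1 − D = 0.87043, i.e. 0.870 to 3 decimal places.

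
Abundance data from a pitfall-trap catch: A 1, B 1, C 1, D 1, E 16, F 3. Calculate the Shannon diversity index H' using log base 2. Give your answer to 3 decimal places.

Total N = 1+1+1+1+16+3 = 23, so the proportions are 0.04348, 0.04348, 0.04348, 0.04348, 0.69565, 0.13043 (working shown to 5 dp, full precision carried).
Each pᵢ log₂ pᵢ term: 0.04348×(-4.52356)=-0.19668, 0.04348×(-4.52356)=-0.19668, 0.04348×(-4.52356)=-0.19668, 0.04348×(-4.52356)=-0.19668, 0.69565×(-0.52356)=-0.36422, 0.13043×(-2.93860)=-0.38330.
Sum = -1.53422, so H' = 1.534.

1.534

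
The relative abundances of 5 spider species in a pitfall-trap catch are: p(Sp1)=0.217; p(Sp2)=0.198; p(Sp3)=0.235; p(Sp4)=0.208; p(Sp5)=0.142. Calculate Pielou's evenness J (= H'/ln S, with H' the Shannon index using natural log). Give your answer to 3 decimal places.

0.992

H' = −Σ pᵢ ln pᵢ = −((-0.33155) + (-0.32066) + (-0.34032) + (-0.32661) + (-0.27717)) = 1.59630 (working shown to 5 dp, full precision carried).
With S = 5 species, ln S = 1.60944, so J = 1.59630/1.60944 = 0.99184, i.e. 0.992 to 3 decimal places.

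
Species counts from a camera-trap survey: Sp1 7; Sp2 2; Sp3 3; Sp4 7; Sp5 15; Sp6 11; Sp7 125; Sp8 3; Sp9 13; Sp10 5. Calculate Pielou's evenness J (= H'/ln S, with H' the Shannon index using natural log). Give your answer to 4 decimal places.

Total N = 7+2+3+7+15+11+125+3+13+5 = 191, so the proportions are 0.036649, 0.010471, 0.015707, 0.036649, 0.078534, 0.057592, 0.65445, 0.015707, 0.068063, 0.026178 (working shown to 6 dp, full precision carried).
H' = −Σ pᵢ ln pᵢ = −((-0.121176) + (-0.047740) + (-0.065241) + (-0.121176) + (-0.199808) + (-0.164388) + (-0.277461) + (-0.065241) + (-0.182907) + (-0.095362)) = 1.340498.
With S = 10 species, ln S = 2.302585, so J = 1.340498/2.302585 = 0.582171, i.e. 0.5822 to 4 decimal places.

0.5822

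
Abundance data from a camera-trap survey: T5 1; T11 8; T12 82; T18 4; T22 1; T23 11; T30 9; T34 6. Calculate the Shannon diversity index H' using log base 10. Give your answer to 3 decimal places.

0.519

Total N = 1+8+82+4+1+11+9+6 = 122, so the proportions are 0.0082, 0.06557, 0.67213, 0.03279, 0.0082, 0.09016, 0.07377, 0.04918 (working shown to 5 dp, full precision carried).
Each pᵢ log₁₀ pᵢ term: 0.0082×(-2.08636)=-0.01710, 0.06557×(-1.18327)=-0.07759, 0.67213×(-0.17255)=-0.11597, 0.03279×(-1.48430)=-0.04867, 0.0082×(-2.08636)=-0.01710, 0.09016×(-1.04497)=-0.09422, 0.07377×(-1.13212)=-0.08352, 0.04918×(-1.30821)=-0.06434.
Sum = -0.51851, so H' = 0.519.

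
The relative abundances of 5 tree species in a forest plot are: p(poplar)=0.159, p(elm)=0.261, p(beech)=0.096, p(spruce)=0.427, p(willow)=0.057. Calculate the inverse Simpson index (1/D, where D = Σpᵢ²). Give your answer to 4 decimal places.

D = 0.159² + 0.261² + 0.096² + 0.427² + 0.057² = 0.02528100 + 0.06812100 + 0.00921600 + 0.18232900 + 0.00324900 = 0.28819600 (working shown to 8 dp, full precision carried).
So 1/D = 3.469861, i.e. 3.4699 to 4 decimal places.

3.4699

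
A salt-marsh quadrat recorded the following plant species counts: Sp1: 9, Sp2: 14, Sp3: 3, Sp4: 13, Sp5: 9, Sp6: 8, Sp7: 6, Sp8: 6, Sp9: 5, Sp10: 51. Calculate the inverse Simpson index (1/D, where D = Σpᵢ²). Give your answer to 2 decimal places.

Total N = 9+14+3+13+9+8+6+6+5+51 = 124, so the proportions are 0.072581, 0.112903, 0.024194, 0.104839, 0.072581, 0.064516, 0.048387, 0.048387, 0.040323, 0.41129 (working shown to 6 dp, full precision carried).
D = 0.072581² + 0.112903² + 0.024194² + 0.104839² + 0.072581² + 0.064516² + 0.048387² + 0.048387² + 0.040323² + 0.41129² = 0.005268 + 0.012747 + 0.000585 + 0.010991 + 0.005268 + 0.004162 + 0.002341 + 0.002341 + 0.001626 + 0.169160 = 0.214490.
So 1/D = 4.6622, i.e. 4.66 to 2 decimal places.

4.66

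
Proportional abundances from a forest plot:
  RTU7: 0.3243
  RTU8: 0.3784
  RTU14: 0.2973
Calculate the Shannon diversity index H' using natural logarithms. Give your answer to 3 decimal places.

Each pᵢ ln pᵢ term (working shown to 5 dp, full precision carried): 0.3243×(-1.12609)=-0.36519, 0.3784×(-0.97180)=-0.36773, 0.2973×(-1.21301)=-0.36063.
Sum = -1.09355, so H' = 1.094.

1.094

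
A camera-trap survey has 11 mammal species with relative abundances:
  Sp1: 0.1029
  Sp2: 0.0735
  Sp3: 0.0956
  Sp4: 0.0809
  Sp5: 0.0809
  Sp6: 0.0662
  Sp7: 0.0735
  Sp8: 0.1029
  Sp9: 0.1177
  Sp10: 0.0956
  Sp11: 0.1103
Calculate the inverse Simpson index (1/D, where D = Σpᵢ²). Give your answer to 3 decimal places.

D = 0.1029² + 0.0735² + 0.0956² + 0.0809² + 0.0809² + 0.0662² + 0.0735² + 0.1029² + 0.1177² + 0.0956² + 0.1103² = 0.010588410 + 0.005402250 + 0.009139360 + 0.006544810 + 0.006544810 + 0.004382440 + 0.005402250 + 0.010588410 + 0.013853290 + 0.009139360 + 0.012166090 = 0.093751480 (working shown to 9 dp, full precision carried).
So 1/D = 10.666498, i.e. 10.666 to 3 decimal places.

10.666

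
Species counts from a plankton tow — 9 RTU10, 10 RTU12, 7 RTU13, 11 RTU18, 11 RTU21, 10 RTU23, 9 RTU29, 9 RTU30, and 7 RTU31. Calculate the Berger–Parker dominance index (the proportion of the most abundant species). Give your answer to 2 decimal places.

Total N = 9+10+7+11+11+10+9+9+7 = 83, so the proportions are 0.1084, 0.1205, 0.0843, 0.1325, 0.1325, 0.1205, 0.1084, 0.1084, 0.0843 (working shown to 4 dp, full precision carried).
The largest proportion is 0.1325, i.e. d = 0.13 to 2 decimal places.

0.13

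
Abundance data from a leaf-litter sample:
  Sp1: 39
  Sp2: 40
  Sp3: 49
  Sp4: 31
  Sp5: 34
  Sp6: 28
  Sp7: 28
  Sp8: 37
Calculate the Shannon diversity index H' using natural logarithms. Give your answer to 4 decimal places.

Total N = 39+40+49+31+34+28+28+37 = 286, so the proportions are 0.136364, 0.13986, 0.171329, 0.108392, 0.118881, 0.097902, 0.097902, 0.129371 (working shown to 6 dp, full precision carried).
Each pᵢ ln pᵢ term: 0.136364×(-1.992430)=-0.271695, 0.13986×(-1.967112)=-0.275121, 0.171329×(-1.764172)=-0.302253, 0.108392×(-2.222005)=-0.240847, 0.118881×(-2.129631)=-0.253173, 0.097902×(-2.323787)=-0.227504, 0.097902×(-2.323787)=-0.227504, 0.129371×(-2.045074)=-0.264572.
Sum = -2.062668, so H' = 2.0627.

2.0627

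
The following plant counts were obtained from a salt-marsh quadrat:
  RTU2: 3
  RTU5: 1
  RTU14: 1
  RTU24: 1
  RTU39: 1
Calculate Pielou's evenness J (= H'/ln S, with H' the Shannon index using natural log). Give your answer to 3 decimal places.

0.917

Total N = 3+1+1+1+1 = 7, so the proportions are 0.42857, 0.14286, 0.14286, 0.14286, 0.14286 (working shown to 5 dp, full precision carried).
H' = −Σ pᵢ ln pᵢ = −((-0.36313) + (-0.27799) + (-0.27799) + (-0.27799) + (-0.27799)) = 1.47508.
With S = 5 species, ln S = 1.60944, so J = 1.47508/1.60944 = 0.91652, i.e. 0.917 to 3 decimal places.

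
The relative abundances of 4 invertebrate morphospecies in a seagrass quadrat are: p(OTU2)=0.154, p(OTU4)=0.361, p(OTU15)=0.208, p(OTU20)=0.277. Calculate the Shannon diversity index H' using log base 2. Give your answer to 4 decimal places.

1.9305

Each pᵢ log₂ pᵢ term (working shown to 6 dp, full precision carried): 0.154×(-2.698998)=-0.415646, 0.361×(-1.469929)=-0.530644, 0.208×(-2.265345)=-0.471192, 0.277×(-1.852042)=-0.513016.
Sum = -1.930497, so H' = 1.9305.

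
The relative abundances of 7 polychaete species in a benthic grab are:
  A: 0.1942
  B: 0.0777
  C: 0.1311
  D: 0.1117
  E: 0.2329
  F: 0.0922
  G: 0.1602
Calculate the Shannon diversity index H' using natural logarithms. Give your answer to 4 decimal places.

Each pᵢ ln pᵢ term (working shown to 6 dp, full precision carried): 0.1942×(-1.638867)=-0.318268, 0.0777×(-2.554900)=-0.198516, 0.1311×(-2.031795)=-0.266368, 0.1117×(-2.191939)=-0.244840, 0.2329×(-1.457146)=-0.339369, 0.0922×(-2.383795)=-0.219786, 0.1602×(-1.831332)=-0.293379.
Sum = -1.880526, so H' = 1.8805.

1.8805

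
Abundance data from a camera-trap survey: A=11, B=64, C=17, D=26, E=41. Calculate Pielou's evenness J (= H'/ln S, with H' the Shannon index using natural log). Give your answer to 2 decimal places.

0.89

Total N = 11+64+17+26+41 = 159, so the proportions are 0.0692, 0.4025, 0.1069, 0.1635, 0.2579 (working shown to 4 dp, full precision carried).
H' = −Σ pᵢ ln pᵢ = −((-0.1848) + (-0.3663) + (-0.2390) + (-0.2961) + (-0.3495)) = 1.4357.
With S = 5 species, ln S = 1.6094, so J = 1.4357/1.6094 = 0.8921, i.e. 0.89 to 2 decimal places.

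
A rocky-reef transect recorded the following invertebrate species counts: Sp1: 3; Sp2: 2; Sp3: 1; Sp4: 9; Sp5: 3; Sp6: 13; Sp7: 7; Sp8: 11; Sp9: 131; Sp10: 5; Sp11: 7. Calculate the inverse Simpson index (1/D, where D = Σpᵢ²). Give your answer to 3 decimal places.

2.085

Total N = 3+2+1+9+3+13+7+11+131+5+7 = 192, so the proportions are 0.015625, 0.010417, 0.005208, 0.046875, 0.015625, 0.067708, 0.036458, 0.057292, 0.682292, 0.026042, 0.036458 (working shown to 6 dp, full precision carried).
D = 0.015625² + 0.010417² + 0.005208² + 0.046875² + 0.015625² + 0.067708² + 0.036458² + 0.057292² + 0.682292² + 0.026042² + 0.036458² = 0.000244 + 0.000109 + 0.000027 + 0.002197 + 0.000244 + 0.004584 + 0.001329 + 0.003282 + 0.465522 + 0.000678 + 0.001329 = 0.479546.
So 1/D = 2.08530, i.e. 2.085 to 3 decimal places.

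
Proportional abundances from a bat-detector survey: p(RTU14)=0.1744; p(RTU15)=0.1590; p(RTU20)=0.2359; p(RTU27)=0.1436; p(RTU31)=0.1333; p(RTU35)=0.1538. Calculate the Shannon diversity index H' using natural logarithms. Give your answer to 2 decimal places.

1.77

Each pᵢ ln pᵢ term (working shown to 4 dp, full precision carried): 0.1744×(-1.7464)=-0.3046, 0.159×(-1.8389)=-0.2924, 0.2359×(-1.4443)=-0.3407, 0.1436×(-1.9407)=-0.2787, 0.1333×(-2.0152)=-0.2686, 0.1538×(-1.8721)=-0.2879.
Sum = -1.7729, so H' = 1.77.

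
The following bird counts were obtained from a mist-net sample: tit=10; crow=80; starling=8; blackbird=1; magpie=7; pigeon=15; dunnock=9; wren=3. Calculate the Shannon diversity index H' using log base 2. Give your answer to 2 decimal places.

Total N = 10+80+8+1+7+15+9+3 = 133, so the proportions are 0.0752, 0.6015, 0.0602, 0.0075, 0.0526, 0.1128, 0.0677, 0.0226 (working shown to 4 dp, full precision carried).
Each pᵢ log₂ pᵢ term: 0.0752×(-3.7334)=-0.2807, 0.6015×(-0.7334)=-0.4411, 0.0602×(-4.0553)=-0.2439, 0.0075×(-7.0553)=-0.0530, 0.0526×(-4.2479)=-0.2236, 0.1128×(-3.1484)=-0.3551, 0.0677×(-3.8854)=-0.2629, 0.0226×(-5.4703)=-0.1234.
Sum = -1.9838, so H' = 1.98.

1.98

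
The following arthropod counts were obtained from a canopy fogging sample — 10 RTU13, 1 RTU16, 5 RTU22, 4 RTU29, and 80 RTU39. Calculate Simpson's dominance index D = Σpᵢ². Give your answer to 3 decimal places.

0.654

Total N = 10+1+5+4+80 = 100, so the proportions are 0.1, 0.01, 0.05, 0.04, 0.8 (working shown to 5 dp, full precision carried).
D = 0.1² + 0.01² + 0.05² + 0.04² + 0.8² = 0.01000 + 0.00010 + 0.00250 + 0.00160 + 0.64000 = 0.65420.
To 3 decimal places, D = 0.654.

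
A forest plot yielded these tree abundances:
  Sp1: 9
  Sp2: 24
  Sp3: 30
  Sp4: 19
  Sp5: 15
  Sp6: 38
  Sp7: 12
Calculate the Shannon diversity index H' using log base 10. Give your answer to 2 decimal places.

Total N = 9+24+30+19+15+38+12 = 147, so the proportions are 0.0612, 0.1633, 0.2041, 0.1293, 0.102, 0.2585, 0.0816 (working shown to 4 dp, full precision carried).
Each pᵢ log₁₀ pᵢ term: 0.0612×(-1.2131)=-0.0743, 0.1633×(-0.7871)=-0.1285, 0.2041×(-0.6902)=-0.1409, 0.1293×(-0.8886)=-0.1148, 0.102×(-0.9912)=-0.1011, 0.2585×(-0.5875)=-0.1519, 0.0816×(-1.0881)=-0.0888.
Sum = -0.8003, so H' = 0.80.

0.80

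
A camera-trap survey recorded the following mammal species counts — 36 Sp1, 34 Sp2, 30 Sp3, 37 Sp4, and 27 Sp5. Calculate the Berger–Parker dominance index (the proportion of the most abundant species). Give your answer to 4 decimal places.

Total N = 36+34+30+37+27 = 164, so the proportions are 0.219512, 0.207317, 0.182927, 0.22561, 0.164634 (working shown to 6 dp, full precision carried).
The largest proportion is 0.22561, i.e. d = 0.2256 to 4 decimal places.

0.2256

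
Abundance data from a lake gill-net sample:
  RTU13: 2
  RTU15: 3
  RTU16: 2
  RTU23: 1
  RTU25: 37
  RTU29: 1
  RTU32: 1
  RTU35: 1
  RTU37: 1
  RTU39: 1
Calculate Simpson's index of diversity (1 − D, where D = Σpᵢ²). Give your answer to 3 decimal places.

Total N = 2+3+2+1+37+1+1+1+1+1 = 50, so the proportions are 0.04, 0.06, 0.04, 0.02, 0.74, 0.02, 0.02, 0.02, 0.02, 0.02 (working shown to 5 dp, full precision carried).
D = 0.04² + 0.06² + 0.04² + 0.02² + 0.74² + 0.02² + 0.02² + 0.02² + 0.02² + 0.02² = 0.00160 + 0.00360 + 0.00160 + 0.00040 + 0.54760 + 0.00040 + 0.00040 + 0.00040 + 0.00040 + 0.00040 = 0.55680.
So 1 − D = 0.44320, i.e. 0.443 to 3 decimal places.

0.443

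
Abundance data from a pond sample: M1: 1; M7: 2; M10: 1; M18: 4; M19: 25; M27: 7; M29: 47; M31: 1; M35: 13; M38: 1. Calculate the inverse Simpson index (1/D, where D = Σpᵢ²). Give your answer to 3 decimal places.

Total N = 1+2+1+4+25+7+47+1+13+1 = 102, so the proportions are 0.0098039, 0.0196078, 0.0098039, 0.0392157, 0.245098, 0.0686275, 0.4607843, 0.0098039, 0.127451, 0.0098039 (working shown to 7 dp, full precision carried).
D = 0.0098039² + 0.0196078² + 0.0098039² + 0.0392157² + 0.245098² + 0.0686275² + 0.4607843² + 0.0098039² + 0.127451² + 0.0098039² = 0.0000961 + 0.0003845 + 0.0000961 + 0.0015379 + 0.0600730 + 0.0047097 + 0.2123222 + 0.0000961 + 0.0162438 + 0.0000961 = 0.2956555.
So 1/D = 3.38231, i.e. 3.382 to 3 decimal places.

3.382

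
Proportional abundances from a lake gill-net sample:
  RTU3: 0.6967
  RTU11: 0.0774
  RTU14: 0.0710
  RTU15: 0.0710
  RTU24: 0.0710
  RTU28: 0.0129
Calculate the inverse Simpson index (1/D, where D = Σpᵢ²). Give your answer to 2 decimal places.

D = 0.6967² + 0.0774² + 0.071² + 0.071² + 0.071² + 0.0129² = 0.48539 + 0.00599 + 0.00504 + 0.00504 + 0.00504 + 0.00017 = 0.50667 (working shown to 5 dp, full precision carried).
So 1/D = 1.9737, i.e. 1.97 to 2 decimal places.

1.97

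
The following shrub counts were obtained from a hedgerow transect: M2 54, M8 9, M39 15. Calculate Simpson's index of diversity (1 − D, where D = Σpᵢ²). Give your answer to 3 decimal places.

0.470

Total N = 54+9+15 = 78, so the proportions are 0.69231, 0.11538, 0.19231 (working shown to 5 dp, full precision carried).
D = 0.69231² + 0.11538² + 0.19231² = 0.47929 + 0.01331 + 0.03698 = 0.52959.
So 1 − D = 0.47041, i.e. 0.470 to 3 decimal places.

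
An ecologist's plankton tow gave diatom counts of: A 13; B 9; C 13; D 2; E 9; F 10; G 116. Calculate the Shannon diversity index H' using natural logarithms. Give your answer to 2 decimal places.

1.18

Total N = 13+9+13+2+9+10+116 = 172, so the proportions are 0.0756, 0.0523, 0.0756, 0.0116, 0.0523, 0.0581, 0.6744 (working shown to 4 dp, full precision carried).
Each pᵢ ln pᵢ term: 0.0756×(-2.5825)=-0.1952, 0.0523×(-2.9503)=-0.1544, 0.0756×(-2.5825)=-0.1952, 0.0116×(-4.4543)=-0.0518, 0.0523×(-2.9503)=-0.1544, 0.0581×(-2.8449)=-0.1654, 0.6744×(-0.3939)=-0.2657.
Sum = -1.1820, so H' = 1.18.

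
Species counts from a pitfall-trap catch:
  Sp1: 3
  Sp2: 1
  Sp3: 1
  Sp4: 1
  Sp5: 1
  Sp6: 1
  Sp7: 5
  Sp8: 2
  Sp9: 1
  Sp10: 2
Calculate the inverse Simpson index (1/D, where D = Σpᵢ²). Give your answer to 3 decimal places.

6.750

Total N = 3+1+1+1+1+1+5+2+1+2 = 18, so the proportions are 0.1666667, 0.0555556, 0.0555556, 0.0555556, 0.0555556, 0.0555556, 0.2777778, 0.1111111, 0.0555556, 0.1111111 (working shown to 7 dp, full precision carried).
D = 0.1666667² + 0.0555556² + 0.0555556² + 0.0555556² + 0.0555556² + 0.0555556² + 0.2777778² + 0.1111111² + 0.0555556² + 0.1111111² = 0.0277778 + 0.0030864 + 0.0030864 + 0.0030864 + 0.0030864 + 0.0030864 + 0.0771605 + 0.0123457 + 0.0030864 + 0.0123457 = 0.1481481.
So 1/D = 6.75000, i.e. 6.750 to 3 decimal places.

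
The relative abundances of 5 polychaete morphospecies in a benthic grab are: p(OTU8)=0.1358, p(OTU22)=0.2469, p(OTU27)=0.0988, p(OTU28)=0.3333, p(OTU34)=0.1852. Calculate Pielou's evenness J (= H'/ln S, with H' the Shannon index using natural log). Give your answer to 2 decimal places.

0.95

H' = −Σ pᵢ ln pᵢ = −((-0.2711) + (-0.3454) + (-0.2287) + (-0.3662) + (-0.3123)) = 1.5237 (working shown to 4 dp, full precision carried).
With S = 5 species, ln S = 1.6094, so J = 1.5237/1.6094 = 0.9467, i.e. 0.95 to 2 decimal places.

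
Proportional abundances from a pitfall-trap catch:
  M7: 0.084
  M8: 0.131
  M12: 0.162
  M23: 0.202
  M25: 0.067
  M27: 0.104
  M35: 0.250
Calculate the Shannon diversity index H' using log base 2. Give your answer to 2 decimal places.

Each pᵢ log₂ pᵢ term (working shown to 4 dp, full precision carried): 0.084×(-3.5735)=-0.3002, 0.131×(-2.9324)=-0.3841, 0.162×(-2.6259)=-0.4254, 0.202×(-2.3076)=-0.4661, 0.067×(-3.8997)=-0.2613, 0.104×(-3.2653)=-0.3396, 0.25×(-2.0000)=-0.5000.
Sum = -2.6767, so H' = 2.68.

2.68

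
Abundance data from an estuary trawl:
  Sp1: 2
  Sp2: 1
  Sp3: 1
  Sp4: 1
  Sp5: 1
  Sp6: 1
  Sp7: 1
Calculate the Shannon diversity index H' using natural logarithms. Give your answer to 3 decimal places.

Total N = 2+1+1+1+1+1+1 = 8, so the proportions are 0.25, 0.125, 0.125, 0.125, 0.125, 0.125, 0.125 (working shown to 5 dp, full precision carried).
Each pᵢ ln pᵢ term: 0.25×(-1.38629)=-0.34657, 0.125×(-2.07944)=-0.25993, 0.125×(-2.07944)=-0.25993, 0.125×(-2.07944)=-0.25993, 0.125×(-2.07944)=-0.25993, 0.125×(-2.07944)=-0.25993, 0.125×(-2.07944)=-0.25993.
Sum = -1.90615, so H' = 1.906.

1.906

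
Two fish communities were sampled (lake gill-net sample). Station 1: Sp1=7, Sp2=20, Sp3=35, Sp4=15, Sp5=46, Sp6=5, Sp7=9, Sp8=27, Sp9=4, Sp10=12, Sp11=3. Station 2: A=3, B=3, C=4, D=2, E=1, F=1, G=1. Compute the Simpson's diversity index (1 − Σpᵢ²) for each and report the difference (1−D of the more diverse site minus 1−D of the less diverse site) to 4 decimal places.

0.0324

Station 1: N=183, proportions 0.038251, 0.10929, 0.191257, 0.081967, 0.251366, 0.027322, 0.04918, 0.147541, 0.021858, 0.065574, 0.016393, giving 1−D = 0.850130 (working shown to 6 dp, full precision carried).
Station 2: N=15, proportions 0.2, 0.2, 0.266667, 0.133333, 0.066667, 0.066667, 0.066667, giving 1−D = 0.817778.
Difference = |0.850130 − 0.817778| = 0.032352, i.e. 0.0324 to 4 decimal places.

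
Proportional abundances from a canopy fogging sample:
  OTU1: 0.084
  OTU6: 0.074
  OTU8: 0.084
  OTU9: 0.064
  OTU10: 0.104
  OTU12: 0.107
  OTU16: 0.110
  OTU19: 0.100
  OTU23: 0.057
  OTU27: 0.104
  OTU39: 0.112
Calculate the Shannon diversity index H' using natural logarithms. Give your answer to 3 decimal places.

2.376

Each pᵢ ln pᵢ term (working shown to 5 dp, full precision carried): 0.084×(-2.47694)=-0.20806, 0.074×(-2.60369)=-0.19267, 0.084×(-2.47694)=-0.20806, 0.064×(-2.74887)=-0.17593, 0.104×(-2.26336)=-0.23539, 0.107×(-2.23493)=-0.23914, 0.11×(-2.20727)=-0.24280, 0.1×(-2.30259)=-0.23026, 0.057×(-2.86470)=-0.16329, 0.104×(-2.26336)=-0.23539, 0.112×(-2.18926)=-0.24520.
Sum = -2.37619, so H' = 2.376.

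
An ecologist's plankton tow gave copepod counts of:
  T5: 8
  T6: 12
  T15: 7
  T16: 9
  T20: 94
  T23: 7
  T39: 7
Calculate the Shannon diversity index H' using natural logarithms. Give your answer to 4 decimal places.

Total N = 8+12+7+9+94+7+7 = 144, so the proportions are 0.055556, 0.083333, 0.048611, 0.0625, 0.652778, 0.048611, 0.048611 (working shown to 6 dp, full precision carried).
Each pᵢ ln pᵢ term: 0.055556×(-2.890372)=-0.160576, 0.083333×(-2.484907)=-0.207076, 0.048611×(-3.023903)=-0.146995, 0.0625×(-2.772589)=-0.173287, 0.652778×(-0.426519)=-0.278422, 0.048611×(-3.023903)=-0.146995, 0.048611×(-3.023903)=-0.146995.
Sum = -1.260346, so H' = 1.2603.

1.2603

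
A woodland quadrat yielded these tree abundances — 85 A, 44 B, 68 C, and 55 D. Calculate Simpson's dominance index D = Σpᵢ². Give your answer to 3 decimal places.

Total N = 85+44+68+55 = 252, so the proportions are 0.3373, 0.1746, 0.26984, 0.21825 (working shown to 5 dp, full precision carried).
D = 0.3373² + 0.1746² + 0.26984² + 0.21825² = 0.11377 + 0.03049 + 0.07281 + 0.04763 = 0.26471.
To 3 decimal places, D = 0.265.

0.265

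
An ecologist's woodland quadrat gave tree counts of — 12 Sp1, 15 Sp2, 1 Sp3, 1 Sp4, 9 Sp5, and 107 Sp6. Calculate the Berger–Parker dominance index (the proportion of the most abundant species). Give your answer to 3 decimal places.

0.738

Total N = 12+15+1+1+9+107 = 145, so the proportions are 0.08276, 0.10345, 0.0069, 0.0069, 0.06207, 0.73793 (working shown to 5 dp, full precision carried).
The largest proportion is 0.73793, i.e. d = 0.738 to 3 decimal places.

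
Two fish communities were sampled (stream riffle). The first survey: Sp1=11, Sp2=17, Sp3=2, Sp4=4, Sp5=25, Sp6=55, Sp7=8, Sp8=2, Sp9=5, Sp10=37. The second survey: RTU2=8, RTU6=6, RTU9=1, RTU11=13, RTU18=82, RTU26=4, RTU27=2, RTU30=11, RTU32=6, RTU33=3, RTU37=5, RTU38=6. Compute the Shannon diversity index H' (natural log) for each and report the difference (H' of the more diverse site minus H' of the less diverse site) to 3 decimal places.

The first survey: N=166, proportions 0.06627, 0.10241, 0.01205, 0.0241, 0.1506, 0.33133, 0.04819, 0.01205, 0.03012, 0.22289, giving H' = 1.84680 (working shown to 5 dp, full precision carried).
The second survey: N=147, proportions 0.05442, 0.04082, 0.0068, 0.08844, 0.55782, 0.02721, 0.01361, 0.07483, 0.04082, 0.02041, 0.03401, 0.04082, giving H' = 1.66911.
Difference = |1.84680 − 1.66911| = 0.17769, i.e. 0.178 to 3 decimal places.

0.178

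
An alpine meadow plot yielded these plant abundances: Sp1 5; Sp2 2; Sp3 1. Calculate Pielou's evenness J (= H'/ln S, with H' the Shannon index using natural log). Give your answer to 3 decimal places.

Total N = 5+2+1 = 8, so the proportions are 0.625, 0.25, 0.125 (working shown to 5 dp, full precision carried).
H' = −Σ pᵢ ln pᵢ = −((-0.29375) + (-0.34657) + (-0.25993)) = 0.90026.
With S = 3 species, ln S = 1.09861, so J = 0.90026/1.09861 = 0.81945, i.e. 0.819 to 3 decimal places.

0.819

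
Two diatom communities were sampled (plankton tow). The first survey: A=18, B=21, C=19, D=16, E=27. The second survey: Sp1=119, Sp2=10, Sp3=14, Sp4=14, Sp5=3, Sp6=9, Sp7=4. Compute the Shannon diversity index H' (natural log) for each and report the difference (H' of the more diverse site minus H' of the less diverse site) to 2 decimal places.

0.45

The first survey: N=101, proportions 0.1782, 0.2079, 0.1881, 0.1584, 0.2673, giving H' = 1.5928 (working shown to 4 dp, full precision carried).
The second survey: N=173, proportions 0.6879, 0.0578, 0.0809, 0.0809, 0.0173, 0.052, 0.0231, giving H' = 1.1403.
Difference = |1.5928 − 1.1403| = 0.4525, i.e. 0.45 to 2 decimal places.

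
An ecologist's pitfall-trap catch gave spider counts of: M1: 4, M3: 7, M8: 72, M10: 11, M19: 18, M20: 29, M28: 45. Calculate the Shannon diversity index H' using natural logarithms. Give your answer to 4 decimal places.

1.5997

Total N = 4+7+72+11+18+29+45 = 186, so the proportions are 0.021505, 0.037634, 0.387097, 0.05914, 0.096774, 0.155914, 0.241935 (working shown to 6 dp, full precision carried).
Each pᵢ ln pᵢ term: 0.021505×(-3.839452)=-0.082569, 0.037634×(-3.279837)=-0.123435, 0.387097×(-0.949081)=-0.367386, 0.05914×(-2.827851)=-0.167239, 0.096774×(-2.335375)=-0.226004, 0.155914×(-1.858451)=-0.289758, 0.241935×(-1.419084)=-0.343327.
Sum = -1.599717, so H' = 1.5997.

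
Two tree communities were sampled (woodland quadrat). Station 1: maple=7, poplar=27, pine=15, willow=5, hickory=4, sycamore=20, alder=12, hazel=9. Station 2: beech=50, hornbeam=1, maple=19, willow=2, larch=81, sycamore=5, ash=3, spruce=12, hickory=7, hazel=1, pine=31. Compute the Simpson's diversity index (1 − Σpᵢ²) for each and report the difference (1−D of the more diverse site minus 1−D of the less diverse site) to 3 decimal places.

Station 1: N=99, proportions 0.07071, 0.27273, 0.15152, 0.05051, 0.0404, 0.20202, 0.12121, 0.09091, giving 1−D = 0.82971 (working shown to 5 dp, full precision carried).
Station 2: N=212, proportions 0.23585, 0.00472, 0.08962, 0.00943, 0.38208, 0.02358, 0.01415, 0.0566, 0.03302, 0.00472, 0.14623, giving 1−D = 0.76379.
Difference = |0.82971 − 0.76379| = 0.06592, i.e. 0.066 to 3 decimal places.

0.066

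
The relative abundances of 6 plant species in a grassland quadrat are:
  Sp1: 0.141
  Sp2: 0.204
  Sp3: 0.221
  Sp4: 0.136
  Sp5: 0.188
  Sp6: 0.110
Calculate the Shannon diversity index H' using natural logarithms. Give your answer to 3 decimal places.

1.762

Each pᵢ ln pᵢ term (working shown to 5 dp, full precision carried): 0.141×(-1.95900)=-0.27622, 0.204×(-1.58964)=-0.32429, 0.221×(-1.50959)=-0.33362, 0.136×(-1.99510)=-0.27133, 0.188×(-1.67131)=-0.31421, 0.11×(-2.20727)=-0.24280.
Sum = -1.76246, so H' = 1.762.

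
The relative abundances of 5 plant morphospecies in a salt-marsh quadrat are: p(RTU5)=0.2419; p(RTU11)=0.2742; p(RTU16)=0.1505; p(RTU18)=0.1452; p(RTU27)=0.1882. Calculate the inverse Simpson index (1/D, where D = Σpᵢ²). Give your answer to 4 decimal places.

D = 0.2419² + 0.2742² + 0.1505² + 0.1452² + 0.1882² = 0.05851561 + 0.07518564 + 0.02265025 + 0.02108304 + 0.03541924 = 0.21285378 (working shown to 8 dp, full precision carried).
So 1/D = 4.698061, i.e. 4.6981 to 4 decimal places.

4.6981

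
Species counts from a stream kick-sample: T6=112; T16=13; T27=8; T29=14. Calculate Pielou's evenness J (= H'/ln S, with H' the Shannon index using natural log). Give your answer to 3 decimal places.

0.580

Total N = 112+13+8+14 = 147, so the proportions are 0.7619, 0.08844, 0.05442, 0.09524 (working shown to 5 dp, full precision carried).
H' = −Σ pᵢ ln pᵢ = −((-0.20719) + (-0.21450) + (-0.15842) + (-0.22394)) = 0.80405.
With S = 4 species, ln S = 1.38629, so J = 0.80405/1.38629 = 0.58000, i.e. 0.580 to 3 decimal places.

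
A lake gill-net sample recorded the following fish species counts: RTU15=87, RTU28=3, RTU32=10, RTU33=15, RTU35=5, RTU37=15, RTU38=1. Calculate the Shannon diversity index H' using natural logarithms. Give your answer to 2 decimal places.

Total N = 87+3+10+15+5+15+1 = 136, so the proportions are 0.6397, 0.0221, 0.0735, 0.1103, 0.0368, 0.1103, 0.0074 (working shown to 4 dp, full precision carried).
Each pᵢ ln pᵢ term: 0.6397×(-0.4467)=-0.2858, 0.0221×(-3.8140)=-0.0841, 0.0735×(-2.6101)=-0.1919, 0.1103×(-2.2046)=-0.2432, 0.0368×(-3.3032)=-0.1214, 0.1103×(-2.2046)=-0.2432, 0.0074×(-4.9127)=-0.0361.
Sum = -1.2057, so H' = 1.21.

1.21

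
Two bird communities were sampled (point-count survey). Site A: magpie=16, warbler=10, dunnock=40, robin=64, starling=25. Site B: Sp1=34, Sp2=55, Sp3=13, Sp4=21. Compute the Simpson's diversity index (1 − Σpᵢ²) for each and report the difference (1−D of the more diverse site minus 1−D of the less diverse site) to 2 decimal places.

0.04

Site A: N=155, proportions 0.1032, 0.0645, 0.2581, 0.4129, 0.1613, giving 1−D = 0.7221 (working shown to 4 dp, full precision carried).
Site B: N=123, proportions 0.2764, 0.4472, 0.1057, 0.1707, giving 1−D = 0.6833.
Difference = |0.7221 − 0.6833| = 0.0388, i.e. 0.04 to 2 decimal places.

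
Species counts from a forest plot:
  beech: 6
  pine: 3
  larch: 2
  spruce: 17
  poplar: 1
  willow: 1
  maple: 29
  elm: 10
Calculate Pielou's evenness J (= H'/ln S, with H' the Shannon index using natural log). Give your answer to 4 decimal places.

0.7519

Total N = 6+3+2+17+1+1+29+10 = 69, so the proportions are 0.086957, 0.043478, 0.028986, 0.246377, 0.014493, 0.014493, 0.42029, 0.144928 (working shown to 6 dp, full precision carried).
H' = −Σ pᵢ ln pᵢ = −((-0.212378) + (-0.136326) + (-0.102637) + (-0.345148) + (-0.061364) + (-0.061364) + (-0.364312) + (-0.279931)) = 1.563458.
With S = 8 species, ln S = 2.079442, so J = 1.563458/2.079442 = 0.751864, i.e. 0.7519 to 4 decimal places.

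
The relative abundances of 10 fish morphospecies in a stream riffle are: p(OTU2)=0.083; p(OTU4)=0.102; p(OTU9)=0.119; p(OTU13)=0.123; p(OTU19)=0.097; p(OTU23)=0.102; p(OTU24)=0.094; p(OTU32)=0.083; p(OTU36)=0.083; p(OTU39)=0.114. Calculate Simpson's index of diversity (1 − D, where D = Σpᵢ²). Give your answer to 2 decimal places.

D = 0.083² + 0.102² + 0.119² + 0.123² + 0.097² + 0.102² + 0.094² + 0.083² + 0.083² + 0.114² = 0.0069 + 0.0104 + 0.0142 + 0.0151 + 0.0094 + 0.0104 + 0.0088 + 0.0069 + 0.0069 + 0.0130 = 0.1020 (working shown to 4 dp, full precision carried).
So 1 − D = 0.8980, i.e. 0.90 to 2 decimal places.

0.90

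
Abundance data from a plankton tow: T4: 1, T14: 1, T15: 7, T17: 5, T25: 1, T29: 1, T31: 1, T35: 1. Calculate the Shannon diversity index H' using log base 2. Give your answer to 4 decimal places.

Total N = 1+1+7+5+1+1+1+1 = 18, so the proportions are 0.055556, 0.055556, 0.388889, 0.277778, 0.055556, 0.055556, 0.055556, 0.055556 (working shown to 6 dp, full precision carried).
Each pᵢ log₂ pᵢ term: 0.055556×(-4.169925)=-0.231663, 0.055556×(-4.169925)=-0.231663, 0.388889×(-1.362570)=-0.529888, 0.277778×(-1.847997)=-0.513332, 0.055556×(-4.169925)=-0.231663, 0.055556×(-4.169925)=-0.231663, 0.055556×(-4.169925)=-0.231663, 0.055556×(-4.169925)=-0.231663.
Sum = -2.433196, so H' = 2.4332.

2.4332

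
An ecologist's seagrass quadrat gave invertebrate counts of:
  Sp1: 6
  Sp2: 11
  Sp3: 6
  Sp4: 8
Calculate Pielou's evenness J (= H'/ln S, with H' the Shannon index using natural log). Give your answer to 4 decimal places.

Total N = 6+11+6+8 = 31, so the proportions are 0.193548, 0.354839, 0.193548, 0.258065 (working shown to 6 dp, full precision carried).
H' = −Σ pᵢ ln pᵢ = −((-0.317851) + (-0.367646) + (-0.317851) + (-0.349560)) = 1.352907.
With S = 4 species, ln S = 1.386294, so J = 1.352907/1.386294 = 0.975916, i.e. 0.9759 to 4 decimal places.

0.9759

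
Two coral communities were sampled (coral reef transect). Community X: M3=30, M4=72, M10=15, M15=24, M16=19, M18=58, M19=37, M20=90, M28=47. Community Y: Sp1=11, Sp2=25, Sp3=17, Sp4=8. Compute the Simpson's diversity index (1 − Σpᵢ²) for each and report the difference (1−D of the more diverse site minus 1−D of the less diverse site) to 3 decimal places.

0.150

Community X: N=392, proportions 0.07653, 0.18367, 0.03827, 0.06122, 0.04847, 0.14796, 0.09439, 0.22959, 0.1199, giving 1−D = 0.85496 (working shown to 5 dp, full precision carried).
Community Y: N=61, proportions 0.18033, 0.40984, 0.27869, 0.13115, giving 1−D = 0.70465.
Difference = |0.85496 − 0.70465| = 0.15031, i.e. 0.150 to 3 decimal places.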